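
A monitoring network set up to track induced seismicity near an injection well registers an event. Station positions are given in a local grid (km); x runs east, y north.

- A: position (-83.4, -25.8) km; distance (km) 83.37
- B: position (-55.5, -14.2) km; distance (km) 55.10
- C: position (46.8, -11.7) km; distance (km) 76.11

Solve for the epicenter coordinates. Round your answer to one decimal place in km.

-18.8 km east, 26.9 km north

Circle about each station: (x + 83.4)² + (y + 25.8)² = 83.37²; (x + 55.5)² + (y + 14.2)² = 55.10²; (x − 46.8)² + (y + 11.7)² = 76.11².
Subtracting pairs of circle equations eliminates x²+y² and gives linear equations (the radical axes):
55.8 x + 23.2 y = -424.76
260.4 x + 28.2 y = -4136.25
Solving the 2×2 system: x ≈ -18.8, y ≈ 26.9 km.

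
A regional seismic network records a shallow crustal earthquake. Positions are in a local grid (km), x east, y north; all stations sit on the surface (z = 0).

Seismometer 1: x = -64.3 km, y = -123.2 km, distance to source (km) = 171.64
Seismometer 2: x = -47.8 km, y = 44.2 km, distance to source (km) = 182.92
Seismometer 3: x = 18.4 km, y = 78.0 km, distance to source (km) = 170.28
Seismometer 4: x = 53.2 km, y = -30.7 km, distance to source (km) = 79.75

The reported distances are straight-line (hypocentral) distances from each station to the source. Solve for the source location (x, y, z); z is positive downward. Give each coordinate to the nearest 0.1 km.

Each station gives a sphere (x−x_i)² + (y−y_i)² + z² = d_i² (stations at z=0).
Subtracting the Seismometer 1 sphere from Seismometer 2 and Seismometer 3: z² cancels, leaving linear equations in x and y:
33.0 x + 334.8 y = -19073.69
165.4 x + 402.4 y = -12425.16
Solving: x ≈ 83.506, y ≈ -65.201 km (keep extra digits for the depth step; rounded: 83.5, -65.2).
Then from the Seismometer 1 sphere: z² = 171.64² − (x + 64.3)² − (y + 123.2)² with x = 83.506, y = -65.201, so z ≈ 65.190 ≈ 65.2 km.

(83.5, -65.2, 65.2)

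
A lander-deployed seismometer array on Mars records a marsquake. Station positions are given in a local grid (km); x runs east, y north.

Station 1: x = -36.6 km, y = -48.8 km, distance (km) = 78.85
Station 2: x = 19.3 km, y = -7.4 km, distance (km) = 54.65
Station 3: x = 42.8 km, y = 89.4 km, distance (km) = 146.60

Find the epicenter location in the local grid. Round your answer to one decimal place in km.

41.8 km east, -57.2 km north

Circle about each station: (x + 36.6)² + (y + 48.8)² = 78.85²; (x − 19.3)² + (y + 7.4)² = 54.65²; (x − 42.8)² + (y − 89.4)² = 146.60².
Subtracting pairs of circle equations eliminates x²+y² and gives linear equations (the radical axes):
111.8 x + 82.8 y = -63.05
158.8 x + 276.4 y = -9171.04
Solving the 2×2 system: x ≈ 41.8, y ≈ -57.2 km.
Check against Station 1 (with the unrounded x, y): √((x + 36.6)²+(y + 48.8)²) = 78.84 ≈ 78.85 km. ✓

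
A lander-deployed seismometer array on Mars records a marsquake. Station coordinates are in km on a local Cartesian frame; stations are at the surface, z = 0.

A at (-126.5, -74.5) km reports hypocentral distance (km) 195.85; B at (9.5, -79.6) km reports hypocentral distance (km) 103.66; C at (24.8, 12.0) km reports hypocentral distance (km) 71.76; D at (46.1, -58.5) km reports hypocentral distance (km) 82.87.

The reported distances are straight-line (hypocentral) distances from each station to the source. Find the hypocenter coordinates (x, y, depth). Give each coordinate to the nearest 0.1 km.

Each station gives a sphere (x−x_i)² + (y−y_i)² + z² = d_i² (stations at z=0).
Subtracting the A sphere from B and C: z² cancels, leaving linear equations in x and y:
272.0 x − 10.2 y = 12485.74
302.6 x + 173.0 y = 12414.26
Solving: x ≈ 45.603, y ≈ -8.007 km (keep extra digits for the depth step; rounded: 45.6, -8.0).
Then from the A sphere: z² = 195.85² − (x + 126.5)² − (y + 74.5)² with x = 45.603, y = -8.007, so z ≈ 65.700 ≈ 65.7 km.
Check against D (with the unrounded solution): distance 82.86 ≈ 82.87 km. ✓

x ≈ 45.6 km, y ≈ -8.0 km, depth ≈ 65.7 km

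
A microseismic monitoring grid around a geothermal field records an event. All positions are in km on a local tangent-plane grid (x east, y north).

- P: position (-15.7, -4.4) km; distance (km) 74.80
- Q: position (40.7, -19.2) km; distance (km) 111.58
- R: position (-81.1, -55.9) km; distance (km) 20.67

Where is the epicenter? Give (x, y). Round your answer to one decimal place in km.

Circle about each station: (x + 15.7)² + (y + 4.4)² = 74.80²; (x − 40.7)² + (y + 19.2)² = 111.58²; (x + 81.1)² + (y + 55.9)² = 20.67².
Subtracting the P equation from the Q and R equations removes the quadratic terms:
112.8 x − 29.6 y = -5095.78
-130.8 x − 103.0 y = 14603.96
Solving the 2×2 system: x ≈ -61.8, y ≈ -63.3 km.

x ≈ -61.8 km, y ≈ -63.3 km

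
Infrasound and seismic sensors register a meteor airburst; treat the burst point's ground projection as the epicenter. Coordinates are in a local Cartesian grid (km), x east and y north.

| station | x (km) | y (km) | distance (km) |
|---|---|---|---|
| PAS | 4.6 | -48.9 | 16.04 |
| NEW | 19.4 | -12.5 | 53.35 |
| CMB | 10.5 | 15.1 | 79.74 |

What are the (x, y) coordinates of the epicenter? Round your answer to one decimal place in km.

Circle about each station: (x − 4.6)² + (y + 48.9)² = 16.04²; (x − 19.4)² + (y + 12.5)² = 53.35²; (x − 10.5)² + (y − 15.1)² = 79.74².
Subtracting pairs of circle equations eliminates x²+y² and gives linear equations (the radical axes):
29.6 x + 72.8 y = -4468.70
11.8 x + 128.0 y = -8175.30
Solving the 2×2 system: x ≈ 7.9, y ≈ -64.6 km.

x ≈ 7.9 km, y ≈ -64.6 km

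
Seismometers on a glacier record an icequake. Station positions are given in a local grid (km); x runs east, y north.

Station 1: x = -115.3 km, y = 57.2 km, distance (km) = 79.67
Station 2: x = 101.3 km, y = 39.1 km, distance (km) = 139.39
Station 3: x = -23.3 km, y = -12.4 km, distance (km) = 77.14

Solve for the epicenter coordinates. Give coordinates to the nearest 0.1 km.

Circle about each station: (x + 115.3)² + (y − 57.2)² = 79.67²; (x − 101.3)² + (y − 39.1)² = 139.39²; (x + 23.3)² + (y + 12.4)² = 77.14².
Subtracting pairs of circle equations eliminates x²+y² and gives linear equations (the radical axes):
433.2 x − 36.2 y = -17857.69
184.0 x − 139.2 y = -15472.55
Solving the 2×2 system: x ≈ -35.9, y ≈ 63.7 km.

-35.9 km east, 63.7 km north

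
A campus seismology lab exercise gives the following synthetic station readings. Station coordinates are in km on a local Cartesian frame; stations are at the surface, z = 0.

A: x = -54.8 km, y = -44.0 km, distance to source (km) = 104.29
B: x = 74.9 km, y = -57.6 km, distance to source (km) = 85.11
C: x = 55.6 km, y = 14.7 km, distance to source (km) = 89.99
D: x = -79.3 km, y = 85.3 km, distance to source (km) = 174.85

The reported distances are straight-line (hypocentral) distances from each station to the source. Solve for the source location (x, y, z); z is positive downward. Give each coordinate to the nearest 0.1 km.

Each station gives a sphere (x−x_i)² + (y−y_i)² + z² = d_i² (stations at z=0).
Subtracting the A sphere from B and C: z² cancels, leaving linear equations in x and y:
259.4 x − 27.2 y = 7621.42
220.8 x + 117.4 y = 1146.61
Solving: x ≈ 25.397, y ≈ -37.998 km (keep extra digits for the depth step; rounded: 25.4, -38.0).
Then from the A sphere: z² = 104.29² − (x + 54.8)² − (y + 44.0)² with x = 25.397, y = -37.998, so z ≈ 66.399 ≈ 66.4 km.

(25.4, -38.0, 66.4)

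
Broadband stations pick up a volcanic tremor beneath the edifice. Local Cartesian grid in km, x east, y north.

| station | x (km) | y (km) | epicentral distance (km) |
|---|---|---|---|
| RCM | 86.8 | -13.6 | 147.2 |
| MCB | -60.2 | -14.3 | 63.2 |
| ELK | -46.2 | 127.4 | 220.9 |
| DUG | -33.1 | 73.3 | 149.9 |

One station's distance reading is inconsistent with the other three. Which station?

ELK

Solve using three stations at a time. Using RCM, MCB, DUG (subtract circle equations pairwise → linear system) gives (x, y) ≈ (-46.5, -76.0).
Distances from that point to each station vs reported:
  RCM: calculated 147.2 vs reported 147.2 → residual 0.0 km
  MCB: calculated 63.2 vs reported 63.2 → residual 0.0 km
  ELK: calculated 203.4 vs reported 220.9 → residual 17.5 km
  DUG: calculated 149.9 vs reported 149.9 → residual 0.0 km
RCM, MCB, DUG are mutually consistent (residuals ≈ 0); ELK is off by 17.5 km.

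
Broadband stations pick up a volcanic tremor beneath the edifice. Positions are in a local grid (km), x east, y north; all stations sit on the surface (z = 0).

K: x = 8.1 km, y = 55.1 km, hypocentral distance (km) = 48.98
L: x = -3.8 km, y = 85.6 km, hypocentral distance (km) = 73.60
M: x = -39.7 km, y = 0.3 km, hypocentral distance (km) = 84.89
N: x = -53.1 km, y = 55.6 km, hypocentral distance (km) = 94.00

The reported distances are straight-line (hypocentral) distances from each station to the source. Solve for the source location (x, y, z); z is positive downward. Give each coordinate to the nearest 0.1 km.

Each station gives a sphere (x−x_i)² + (y−y_i)² + z² = d_i² (stations at z=0).
Subtracting the K sphere from L and M: z² cancels, leaving linear equations in x and y:
-23.8 x + 61.0 y = 1222.26
-95.6 x − 109.6 y = -6332.71
Solving: x ≈ 29.897, y ≈ 31.702 km (keep extra digits for the depth step; rounded: 29.9, 31.7).
Then from the K sphere: z² = 48.98² − (x − 8.1)² − (y − 55.1)² with x = 29.897, y = 31.702, so z ≈ 37.101 ≈ 37.1 km.

x ≈ 29.9 km, y ≈ 31.7 km, depth ≈ 37.1 km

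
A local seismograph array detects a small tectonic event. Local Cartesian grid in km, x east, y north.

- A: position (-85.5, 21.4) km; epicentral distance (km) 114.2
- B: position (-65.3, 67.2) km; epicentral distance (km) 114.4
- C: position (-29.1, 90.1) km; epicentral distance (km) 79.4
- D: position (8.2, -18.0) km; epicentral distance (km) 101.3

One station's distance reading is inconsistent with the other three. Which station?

A

Solve using three stations at a time. Using B, C, D (subtract circle equations pairwise → linear system) gives (x, y) ≈ (48.9, 74.8).
Distances from that point to each station vs reported:
  A: calculated 144.6 vs reported 114.2 → residual 30.4 km
  B: calculated 114.5 vs reported 114.4 → residual 0.1 km
  C: calculated 79.5 vs reported 79.4 → residual 0.1 km
  D: calculated 101.4 vs reported 101.3 → residual 0.1 km
B, C, D are mutually consistent (residuals ≈ 0); A is off by 30.4 km.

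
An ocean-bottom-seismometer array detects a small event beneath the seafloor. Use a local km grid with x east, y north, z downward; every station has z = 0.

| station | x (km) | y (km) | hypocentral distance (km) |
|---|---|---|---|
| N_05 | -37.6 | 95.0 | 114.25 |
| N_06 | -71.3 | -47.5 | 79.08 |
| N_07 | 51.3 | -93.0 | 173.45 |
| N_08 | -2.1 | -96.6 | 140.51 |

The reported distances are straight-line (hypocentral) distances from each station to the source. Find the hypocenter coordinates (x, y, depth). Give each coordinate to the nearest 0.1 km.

x ≈ -79.0 km, y ≈ 5.7 km, depth ≈ 58.0 km

Each station gives a sphere (x−x_i)² + (y−y_i)² + z² = d_i² (stations at z=0).
Subtracting the N_05 sphere from N_06 and N_07: z² cancels, leaving linear equations in x and y:
-67.4 x − 285.0 y = 3700.60
177.8 x − 376.0 y = -16189.91
Solving: x ≈ -79.004, y ≈ 5.699 km (keep extra digits for the depth step; rounded: -79.0, 5.7).
Then from the N_05 sphere: z² = 114.25² − (x + 37.6)² − (y − 95.0)² with x = -79.004, y = 5.699, so z ≈ 58.001 ≈ 58.0 km.
Check against N_08 (with the unrounded solution): distance 140.51 ≈ 140.51 km. ✓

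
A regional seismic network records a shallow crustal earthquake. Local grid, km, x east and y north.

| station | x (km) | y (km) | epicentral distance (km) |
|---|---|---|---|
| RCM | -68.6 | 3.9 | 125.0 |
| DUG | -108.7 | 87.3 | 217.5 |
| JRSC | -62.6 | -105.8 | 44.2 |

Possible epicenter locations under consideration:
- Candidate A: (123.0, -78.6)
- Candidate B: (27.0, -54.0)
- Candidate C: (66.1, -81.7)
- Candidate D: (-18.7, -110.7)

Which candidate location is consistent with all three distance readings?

Candidate D

For each candidate, compare |candidate − station| to the reported distance:
Candidate A: residuals RCM 83.6, DUG 67.5, JRSC 143.4 → max 143.4 km
Candidate B: residuals RCM 13.2, DUG 21.6, JRSC 59.3 → max 59.3 km
Candidate C: residuals RCM 34.6, DUG 25.6, JRSC 86.7 → max 86.7 km
Candidate D: residuals RCM 0.0, DUG 0.0, JRSC 0.0 → max 0.0 km
Only Candidate D has all residuals ≈ 0.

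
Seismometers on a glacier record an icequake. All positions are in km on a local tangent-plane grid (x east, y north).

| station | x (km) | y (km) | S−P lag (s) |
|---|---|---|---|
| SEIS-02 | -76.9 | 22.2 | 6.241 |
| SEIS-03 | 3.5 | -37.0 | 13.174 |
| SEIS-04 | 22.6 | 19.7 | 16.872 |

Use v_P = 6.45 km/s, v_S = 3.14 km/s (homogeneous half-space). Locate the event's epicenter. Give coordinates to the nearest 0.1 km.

-74.3 km east, -15.9 km north

Distance from S−P lag: d = Δt · v_P v_S / (v_P − v_S) = Δt · (6.45·3.14)/(6.45−3.14) ≈ 6.1187·Δt.
So d_SEIS-02 = 38.19, d_SEIS-03 = 80.61, d_SEIS-04 = 103.24 km.
Circle about each station: (x + 76.9)² + (y − 22.2)² = 38.19²; (x − 3.5)² + (y + 37.0)² = 80.61²; (x − 22.6)² + (y − 19.7)² = 103.24².
Subtracting the SEIS-02 equation from the SEIS-03 and SEIS-04 equations removes the quadratic terms:
160.8 x − 118.4 y = -10064.70
199.0 x − 5.0 y = -14707.62
Solving the 2×2 system: x ≈ -74.3, y ≈ -15.9 km.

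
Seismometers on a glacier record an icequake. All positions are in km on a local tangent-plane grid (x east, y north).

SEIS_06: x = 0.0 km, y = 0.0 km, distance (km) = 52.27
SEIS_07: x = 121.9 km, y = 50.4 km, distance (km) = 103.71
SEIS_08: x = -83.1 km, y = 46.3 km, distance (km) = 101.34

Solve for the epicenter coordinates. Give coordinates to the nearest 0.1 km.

(18.2, 49.0)

Circle about each station: x² + y² = 52.27²; (x − 121.9)² + (y − 50.4)² = 103.71²; (x + 83.1)² + (y − 46.3)² = 101.34².
Subtracting the SEIS_06 equation from the SEIS_07 and SEIS_08 equations removes the quadratic terms:
243.8 x + 100.8 y = 9376.16
-166.2 x + 92.6 y = 1511.66
Solving the 2×2 system: x ≈ 18.2, y ≈ 49.0 km.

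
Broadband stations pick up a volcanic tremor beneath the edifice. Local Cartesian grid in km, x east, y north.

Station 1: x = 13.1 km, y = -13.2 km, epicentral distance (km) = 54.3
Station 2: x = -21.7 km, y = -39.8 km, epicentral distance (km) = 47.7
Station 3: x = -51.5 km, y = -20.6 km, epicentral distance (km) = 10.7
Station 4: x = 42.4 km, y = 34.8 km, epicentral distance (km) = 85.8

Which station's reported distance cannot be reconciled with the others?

Station 3

Solve using three stations at a time. Using Station 1, Station 2, Station 4 (subtract circle equations pairwise → linear system) gives (x, y) ≈ (-38.0, 5.0).
Distances from that point to each station vs reported:
  Station 1: calculated 54.3 vs reported 54.3 → residual 0.0 km
  Station 2: calculated 47.7 vs reported 47.7 → residual 0.0 km
  Station 3: calculated 28.9 vs reported 10.7 → residual 18.2 km
  Station 4: calculated 85.8 vs reported 85.8 → residual 0.0 km
Station 1, Station 2, Station 4 are mutually consistent (residuals ≈ 0); Station 3 is off by 18.2 km.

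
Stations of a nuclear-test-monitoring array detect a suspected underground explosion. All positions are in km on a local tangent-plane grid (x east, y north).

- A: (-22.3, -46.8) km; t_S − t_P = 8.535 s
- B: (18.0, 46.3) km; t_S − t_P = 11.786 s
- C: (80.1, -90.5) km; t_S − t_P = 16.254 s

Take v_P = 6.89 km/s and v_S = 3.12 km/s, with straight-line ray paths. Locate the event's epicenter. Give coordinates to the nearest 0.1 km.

(18.9, -20.9)

Distance from S−P lag: d = Δt · v_P v_S / (v_P − v_S) = Δt · (6.89·3.12)/(6.89−3.12) ≈ 5.7021·Δt.
So d_A = 48.67, d_B = 67.20, d_C = 92.68 km.
Circle about each station: (x + 22.3)² + (y + 46.8)² = 48.67²; (x − 18.0)² + (y − 46.3)² = 67.20²; (x − 80.1)² + (y + 90.5)² = 92.68².
Subtracting the A equation from the B and C equations removes the quadratic terms:
80.6 x + 186.2 y = -2366.91
204.8 x − 87.4 y = 5697.92
Solving the 2×2 system: x ≈ 18.9, y ≈ -20.9 km.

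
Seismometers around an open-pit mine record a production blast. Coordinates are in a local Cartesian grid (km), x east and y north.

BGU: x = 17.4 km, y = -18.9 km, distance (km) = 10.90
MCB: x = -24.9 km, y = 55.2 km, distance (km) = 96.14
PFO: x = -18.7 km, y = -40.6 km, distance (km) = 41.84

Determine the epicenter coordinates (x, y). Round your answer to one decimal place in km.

(21.5, -29.0)

Circle about each station: (x − 17.4)² + (y + 18.9)² = 10.90²; (x + 24.9)² + (y − 55.2)² = 96.14²; (x + 18.7)² + (y + 40.6)² = 41.84².
Subtracting the BGU equation from the MCB and PFO equations removes the quadratic terms:
-84.6 x + 148.2 y = -6117.01
-72.2 x − 43.4 y = -293.70
Solving the 2×2 system: x ≈ 21.5, y ≈ -29.0 km.
Check against BGU (with the unrounded x, y): √((x − 17.4)²+(y + 18.9)²) = 10.90 ≈ 10.90 km. ✓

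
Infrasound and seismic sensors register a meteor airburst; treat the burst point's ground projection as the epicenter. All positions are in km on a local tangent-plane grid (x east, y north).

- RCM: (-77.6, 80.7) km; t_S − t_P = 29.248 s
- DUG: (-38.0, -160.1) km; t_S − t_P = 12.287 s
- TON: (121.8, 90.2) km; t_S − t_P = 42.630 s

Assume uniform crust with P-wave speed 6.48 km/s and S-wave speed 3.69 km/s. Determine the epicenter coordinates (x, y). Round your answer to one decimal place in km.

x ≈ -143.3 km, y ≈ -161.2 km

Distance from S−P lag: d = Δt · v_P v_S / (v_P − v_S) = Δt · (6.48·3.69)/(6.48−3.69) ≈ 8.5703·Δt.
So d_RCM = 250.66, d_DUG = 105.30, d_TON = 365.35 km.
Circle about each station: (x + 77.6)² + (y − 80.7)² = 250.66²; (x + 38.0)² + (y + 160.1)² = 105.30²; (x − 121.8)² + (y − 90.2)² = 365.35².
Subtracting the RCM equation from the DUG and TON equations removes the quadratic terms:
79.2 x − 481.6 y = 66284.11
398.8 x + 19.0 y = -60213.16
Solving the 2×2 system: x ≈ -143.3, y ≈ -161.2 km.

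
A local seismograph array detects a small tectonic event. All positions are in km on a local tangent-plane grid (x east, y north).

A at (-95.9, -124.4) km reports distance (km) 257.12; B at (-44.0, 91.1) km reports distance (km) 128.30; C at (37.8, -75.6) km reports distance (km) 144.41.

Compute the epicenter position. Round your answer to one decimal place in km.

Circle about each station: (x + 95.9)² + (y + 124.4)² = 257.12²; (x + 44.0)² + (y − 91.1)² = 128.30²; (x − 37.8)² + (y + 75.6)² = 144.41².
Subtracting pairs of circle equations eliminates x²+y² and gives linear equations (the radical axes):
103.8 x + 431.0 y = 35212.84
267.4 x + 97.6 y = 27728.48
Solving the 2×2 system: x ≈ 81.0, y ≈ 62.2 km.

x ≈ 81.0 km, y ≈ 62.2 km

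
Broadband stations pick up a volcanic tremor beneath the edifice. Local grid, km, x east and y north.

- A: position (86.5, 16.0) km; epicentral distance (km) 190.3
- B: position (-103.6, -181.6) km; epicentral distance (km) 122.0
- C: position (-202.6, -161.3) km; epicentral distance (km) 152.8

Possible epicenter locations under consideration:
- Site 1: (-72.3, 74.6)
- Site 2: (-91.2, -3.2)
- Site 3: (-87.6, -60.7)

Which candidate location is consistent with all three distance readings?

For each candidate, compare |candidate − station| to the reported distance:
Site 1: residuals A 21.0, B 136.1, C 116.7 → max 136.1 km
Site 2: residuals A 11.6, B 56.8, C 40.6 → max 56.8 km
Site 3: residuals A 0.1, B 0.0, C 0.0 → max 0.1 km
Only Site 3 has all residuals ≈ 0.

Site 3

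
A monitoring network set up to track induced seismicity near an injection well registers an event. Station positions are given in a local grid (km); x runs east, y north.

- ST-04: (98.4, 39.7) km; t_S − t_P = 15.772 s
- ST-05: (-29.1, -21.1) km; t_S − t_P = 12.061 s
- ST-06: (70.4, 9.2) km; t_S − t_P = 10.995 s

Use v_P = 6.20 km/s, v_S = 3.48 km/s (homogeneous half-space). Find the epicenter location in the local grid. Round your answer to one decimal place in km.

x ≈ 49.6 km, y ≈ -75.5 km

Distance from S−P lag: d = Δt · v_P v_S / (v_P − v_S) = Δt · (6.20·3.48)/(6.20−3.48) ≈ 7.9324·Δt.
So d_ST-04 = 125.11, d_ST-05 = 95.67, d_ST-06 = 87.22 km.
Circle about each station: (x − 98.4)² + (y − 39.7)² = 125.11²; (x + 29.1)² + (y + 21.1)² = 95.67²; (x − 70.4)² + (y − 9.2)² = 87.22².
Subtracting pairs of circle equations eliminates x²+y² and gives linear equations (the radical axes):
-255.0 x − 121.6 y = -3466.87
-56.0 x − 61.0 y = 1827.33
Solving the 2×2 system: x ≈ 49.6, y ≈ -75.5 km.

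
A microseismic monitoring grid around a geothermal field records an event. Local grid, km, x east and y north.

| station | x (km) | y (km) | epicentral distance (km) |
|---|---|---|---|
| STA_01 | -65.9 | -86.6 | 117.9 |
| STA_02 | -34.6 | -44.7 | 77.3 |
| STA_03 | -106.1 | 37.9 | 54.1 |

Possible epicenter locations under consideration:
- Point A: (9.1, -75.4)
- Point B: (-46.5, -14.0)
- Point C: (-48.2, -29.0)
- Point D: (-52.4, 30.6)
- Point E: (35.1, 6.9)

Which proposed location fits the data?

For each candidate, compare |candidate − station| to the reported distance:
Point A: residuals STA_01 42.1, STA_02 23.9, STA_03 107.5 → max 107.5 km
Point B: residuals STA_01 42.8, STA_02 44.4, STA_03 24.9 → max 44.4 km
Point C: residuals STA_01 57.6, STA_02 56.5, STA_03 34.4 → max 57.6 km
Point D: residuals STA_01 0.1, STA_02 0.1, STA_03 0.1 → max 0.1 km
Point E: residuals STA_01 19.7, STA_02 9.4, STA_03 90.5 → max 90.5 km
Only Point D has all residuals ≈ 0.

Point D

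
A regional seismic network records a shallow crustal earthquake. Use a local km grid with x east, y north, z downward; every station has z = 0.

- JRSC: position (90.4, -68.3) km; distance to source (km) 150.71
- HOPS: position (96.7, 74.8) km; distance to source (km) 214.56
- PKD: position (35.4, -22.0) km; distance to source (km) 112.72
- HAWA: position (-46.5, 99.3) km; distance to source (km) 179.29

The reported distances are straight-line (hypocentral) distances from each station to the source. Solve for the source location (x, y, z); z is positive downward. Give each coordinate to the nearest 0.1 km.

x ≈ -50.6 km, y ≈ -71.9 km, depth ≈ 53.1 km

Each station gives a sphere (x−x_i)² + (y−y_i)² + z² = d_i² (stations at z=0).
Subtracting the JRSC sphere from HOPS and PKD: z² cancels, leaving linear equations in x and y:
12.6 x + 286.2 y = -21213.61
-110.0 x + 92.6 y = -1092.18
Solving: x ≈ -50.593, y ≈ -71.894 km (keep extra digits for the depth step; rounded: -50.6, -71.9).
Then from the JRSC sphere: z² = 150.71² − (x − 90.4)² − (y + 68.3)² with x = -50.593, y = -71.894, so z ≈ 53.118 ≈ 53.1 km.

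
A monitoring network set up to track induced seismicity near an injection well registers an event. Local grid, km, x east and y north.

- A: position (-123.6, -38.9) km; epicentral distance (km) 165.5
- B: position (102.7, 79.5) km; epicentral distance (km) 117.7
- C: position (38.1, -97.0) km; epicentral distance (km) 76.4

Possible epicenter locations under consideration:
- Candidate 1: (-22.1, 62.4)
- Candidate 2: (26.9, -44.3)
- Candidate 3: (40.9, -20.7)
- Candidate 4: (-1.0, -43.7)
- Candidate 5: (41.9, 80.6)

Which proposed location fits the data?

Candidate 3

For each candidate, compare |candidate − station| to the reported distance:
Candidate 1: residuals A 22.1, B 8.3, C 94.0 → max 94.0 km
Candidate 2: residuals A 14.9, B 27.5, C 22.5 → max 27.5 km
Candidate 3: residuals A 0.0, B 0.0, C 0.0 → max 0.0 km
Candidate 4: residuals A 42.8, B 43.3, C 10.3 → max 43.3 km
Candidate 5: residuals A 38.6, B 56.9, C 101.2 → max 101.2 km
Only Candidate 3 has all residuals ≈ 0.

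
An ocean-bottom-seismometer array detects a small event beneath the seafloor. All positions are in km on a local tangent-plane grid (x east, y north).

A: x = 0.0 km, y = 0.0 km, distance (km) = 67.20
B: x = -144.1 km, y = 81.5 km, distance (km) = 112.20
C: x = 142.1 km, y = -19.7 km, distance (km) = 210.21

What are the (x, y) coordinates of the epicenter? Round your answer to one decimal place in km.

-67.2 km east, -0.2 km north

Circle about each station: x² + y² = 67.20²; (x + 144.1)² + (y − 81.5)² = 112.20²; (x − 142.1)² + (y + 19.7)² = 210.21².
Subtracting the A equation from the B and C equations removes the quadratic terms:
-288.2 x + 163.0 y = 19334.06
284.2 x − 39.4 y = -19091.90
Solving the 2×2 system: x ≈ -67.2, y ≈ -0.2 km.
Check against A (with the unrounded x, y): √(x²+y²) = 67.21 ≈ 67.20 km. ✓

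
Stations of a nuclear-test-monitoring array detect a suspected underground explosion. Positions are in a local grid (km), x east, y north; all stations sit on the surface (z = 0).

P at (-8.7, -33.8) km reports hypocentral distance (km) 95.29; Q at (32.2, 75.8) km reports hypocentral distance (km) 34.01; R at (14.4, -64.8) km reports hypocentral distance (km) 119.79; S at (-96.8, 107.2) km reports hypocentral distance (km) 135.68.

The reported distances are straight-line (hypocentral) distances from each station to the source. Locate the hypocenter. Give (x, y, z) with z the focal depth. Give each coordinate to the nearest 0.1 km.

Each station gives a sphere (x−x_i)² + (y−y_i)² + z² = d_i² (stations at z=0).
Subtracting the P sphere from Q and R: z² cancels, leaving linear equations in x and y:
81.8 x + 219.2 y = 13487.85
46.2 x − 62.0 y = -2081.19
Solving: x ≈ 25.006, y ≈ 52.201 km (keep extra digits for the depth step; rounded: 25.0, 52.2).
Then from the P sphere: z² = 95.29² − (x + 8.7)² − (y + 33.8)² with x = 25.006, y = 52.201, so z ≈ 23.408 ≈ 23.4 km.

x ≈ 25.0 km, y ≈ 52.2 km, depth ≈ 23.4 km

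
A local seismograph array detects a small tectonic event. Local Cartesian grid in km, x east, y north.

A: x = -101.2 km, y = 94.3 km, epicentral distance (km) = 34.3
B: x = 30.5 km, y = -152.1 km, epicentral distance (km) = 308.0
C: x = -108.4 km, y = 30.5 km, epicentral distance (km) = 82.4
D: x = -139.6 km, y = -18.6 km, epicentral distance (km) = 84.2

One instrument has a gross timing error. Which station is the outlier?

Solve using three stations at a time. Using A, B, C (subtract circle equations pairwise → linear system) gives (x, y) ≈ (-132.1, 109.5).
Distances from that point to each station vs reported:
  A: calculated 34.5 vs reported 34.3 → residual 0.2 km
  B: calculated 308.0 vs reported 308.0 → residual 0.0 km
  C: calculated 82.5 vs reported 82.4 → residual 0.1 km
  D: calculated 128.3 vs reported 84.2 → residual 44.1 km
A, B, C are mutually consistent (residuals ≈ 0); D is off by 44.1 km.

D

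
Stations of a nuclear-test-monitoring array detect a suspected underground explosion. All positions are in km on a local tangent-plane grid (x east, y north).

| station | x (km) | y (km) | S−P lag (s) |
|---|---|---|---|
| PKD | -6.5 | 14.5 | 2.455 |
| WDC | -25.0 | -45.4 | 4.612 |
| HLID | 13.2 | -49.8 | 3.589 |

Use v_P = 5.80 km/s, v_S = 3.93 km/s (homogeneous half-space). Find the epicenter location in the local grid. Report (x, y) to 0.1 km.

Distance from S−P lag: d = Δt · v_P v_S / (v_P − v_S) = Δt · (5.80·3.93)/(5.80−3.93) ≈ 12.1893·Δt.
So d_PKD = 29.92, d_WDC = 56.22, d_HLID = 43.75 km.
Circle about each station: (x + 6.5)² + (y − 14.5)² = 29.92²; (x + 25.0)² + (y + 45.4)² = 56.22²; (x − 13.2)² + (y + 49.8)² = 43.75².
Subtracting pairs of circle equations eliminates x²+y² and gives linear equations (the radical axes):
-37.0 x − 119.8 y = 168.18
39.4 x − 128.6 y = 1382.92
Solving the 2×2 system: x ≈ 15.2, y ≈ -6.1 km.

(15.2, -6.1)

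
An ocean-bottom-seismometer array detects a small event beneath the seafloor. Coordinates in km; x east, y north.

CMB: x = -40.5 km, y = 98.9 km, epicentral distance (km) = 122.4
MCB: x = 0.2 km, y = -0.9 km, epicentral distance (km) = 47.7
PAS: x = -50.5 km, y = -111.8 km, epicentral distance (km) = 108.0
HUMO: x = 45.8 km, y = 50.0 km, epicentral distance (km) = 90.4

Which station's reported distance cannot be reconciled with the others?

CMB

Solve using three stations at a time. Using MCB, PAS, HUMO (subtract circle equations pairwise → linear system) gives (x, y) ≈ (29.1, -38.8).
Distances from that point to each station vs reported:
  CMB: calculated 154.3 vs reported 122.4 → residual 31.9 km
  MCB: calculated 47.6 vs reported 47.7 → residual 0.1 km
  PAS: calculated 108.0 vs reported 108.0 → residual 0.0 km
  HUMO: calculated 90.4 vs reported 90.4 → residual 0.0 km
MCB, PAS, HUMO are mutually consistent (residuals ≈ 0); CMB is off by 31.9 km.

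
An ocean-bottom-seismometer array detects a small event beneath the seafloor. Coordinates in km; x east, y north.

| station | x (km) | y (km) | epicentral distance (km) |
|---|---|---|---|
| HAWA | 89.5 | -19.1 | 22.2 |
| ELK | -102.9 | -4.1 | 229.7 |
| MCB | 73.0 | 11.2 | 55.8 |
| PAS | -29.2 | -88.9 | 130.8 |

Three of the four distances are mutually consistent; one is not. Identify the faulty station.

ELK

Solve using three stations at a time. Using HAWA, MCB, PAS (subtract circle equations pairwise → linear system) gives (x, y) ≈ (92.5, -41.1).
Distances from that point to each station vs reported:
  HAWA: calculated 22.2 vs reported 22.2 → residual 0.0 km
  ELK: calculated 198.9 vs reported 229.7 → residual 30.8 km
  MCB: calculated 55.8 vs reported 55.8 → residual 0.0 km
  PAS: calculated 130.8 vs reported 130.8 → residual 0.0 km
HAWA, MCB, PAS are mutually consistent (residuals ≈ 0); ELK is off by 30.8 km.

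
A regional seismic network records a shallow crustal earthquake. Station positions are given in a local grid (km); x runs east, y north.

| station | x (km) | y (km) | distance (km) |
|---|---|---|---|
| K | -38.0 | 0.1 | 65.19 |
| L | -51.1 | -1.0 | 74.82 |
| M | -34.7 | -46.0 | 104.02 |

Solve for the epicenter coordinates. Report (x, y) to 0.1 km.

x ≈ 2.6 km, y ≈ 51.1 km

Circle about each station: (x + 38.0)² + (y − 0.1)² = 65.19²; (x + 51.1)² + (y + 1.0)² = 74.82²; (x + 34.7)² + (y + 46.0)² = 104.02².
Subtracting the K equation from the L and M equations removes the quadratic terms:
-26.2 x − 2.2 y = -180.10
6.6 x − 92.2 y = -4694.34
Solving the 2×2 system: x ≈ 2.6, y ≈ 51.1 km.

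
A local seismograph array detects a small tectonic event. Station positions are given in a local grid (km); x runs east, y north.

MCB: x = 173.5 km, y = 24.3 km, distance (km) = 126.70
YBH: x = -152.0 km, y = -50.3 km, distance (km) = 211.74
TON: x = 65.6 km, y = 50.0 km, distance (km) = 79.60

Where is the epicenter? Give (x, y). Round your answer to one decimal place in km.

(58.7, -29.3)

Circle about each station: (x − 173.5)² + (y − 24.3)² = 126.70²; (x + 152.0)² + (y + 50.3)² = 211.74²; (x − 65.6)² + (y − 50.0)² = 79.60².
Subtracting pairs of circle equations eliminates x²+y² and gives linear equations (the radical axes):
-651.0 x − 149.2 y = -33839.59
-215.8 x + 51.4 y = -14172.65
Solving the 2×2 system: x ≈ 58.7, y ≈ -29.3 km.
Check against MCB (with the unrounded x, y): √((x − 173.5)²+(y − 24.3)²) = 126.70 ≈ 126.70 km. ✓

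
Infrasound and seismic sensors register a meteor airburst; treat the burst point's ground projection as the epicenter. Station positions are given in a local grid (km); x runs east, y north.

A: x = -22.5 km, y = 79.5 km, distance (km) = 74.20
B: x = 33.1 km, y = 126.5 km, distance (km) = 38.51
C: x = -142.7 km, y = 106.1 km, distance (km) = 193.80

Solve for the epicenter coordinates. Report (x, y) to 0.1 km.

x ≈ 50.6 km, y ≈ 92.2 km

Circle about each station: (x + 22.5)² + (y − 79.5)² = 74.20²; (x − 33.1)² + (y − 126.5)² = 38.51²; (x + 142.7)² + (y − 106.1)² = 193.80².
Subtracting the A equation from the B and C equations removes the quadratic terms:
111.2 x + 94.0 y = 14293.98
-240.4 x + 53.2 y = -7258.80
Solving the 2×2 system: x ≈ 50.6, y ≈ 92.2 km.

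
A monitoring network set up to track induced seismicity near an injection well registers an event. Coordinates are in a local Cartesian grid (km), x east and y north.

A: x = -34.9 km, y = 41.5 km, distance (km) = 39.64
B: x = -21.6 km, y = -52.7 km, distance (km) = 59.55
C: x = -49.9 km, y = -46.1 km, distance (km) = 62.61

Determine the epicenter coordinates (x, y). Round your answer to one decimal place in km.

Circle about each station: (x + 34.9)² + (y − 41.5)² = 39.64²; (x + 21.6)² + (y + 52.7)² = 59.55²; (x + 49.9)² + (y + 46.1)² = 62.61².
Subtracting the A equation from the B and C equations removes the quadratic terms:
26.6 x − 188.4 y = -1671.28
-30.0 x − 175.2 y = -673.72
Solving the 2×2 system: x ≈ -16.1, y ≈ 6.6 km.
Check against A (with the unrounded x, y): √((x + 34.9)²+(y − 41.5)²) = 39.65 ≈ 39.64 km. ✓

x ≈ -16.1 km, y ≈ 6.6 km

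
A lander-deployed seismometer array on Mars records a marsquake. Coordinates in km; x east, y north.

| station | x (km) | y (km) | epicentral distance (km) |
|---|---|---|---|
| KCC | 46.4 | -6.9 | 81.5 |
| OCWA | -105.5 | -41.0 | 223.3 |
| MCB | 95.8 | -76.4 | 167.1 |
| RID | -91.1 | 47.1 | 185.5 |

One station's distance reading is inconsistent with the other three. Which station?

Solve using three stations at a time. Using KCC, OCWA, RID (subtract circle equations pairwise → linear system) gives (x, y) ≈ (94.0, 59.3).
Distances from that point to each station vs reported:
  KCC: calculated 81.6 vs reported 81.5 → residual 0.1 km
  OCWA: calculated 223.3 vs reported 223.3 → residual 0.0 km
  MCB: calculated 135.7 vs reported 167.1 → residual 31.4 km
  RID: calculated 185.5 vs reported 185.5 → residual 0.0 km
KCC, OCWA, RID are mutually consistent (residuals ≈ 0); MCB is off by 31.4 km.

MCB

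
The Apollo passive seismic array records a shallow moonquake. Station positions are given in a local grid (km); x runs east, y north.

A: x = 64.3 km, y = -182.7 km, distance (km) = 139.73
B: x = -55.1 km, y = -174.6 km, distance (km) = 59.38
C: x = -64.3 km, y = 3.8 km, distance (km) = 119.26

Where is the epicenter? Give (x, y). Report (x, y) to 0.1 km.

x ≈ -58.1 km, y ≈ -115.3 km

Circle about each station: (x − 64.3)² + (y + 182.7)² = 139.73²; (x + 55.1)² + (y + 174.6)² = 59.38²; (x + 64.3)² + (y − 3.8)² = 119.26².
Subtracting pairs of circle equations eliminates x²+y² and gives linear equations (the radical axes):
-238.8 x + 16.2 y = 12005.88
-257.2 x + 373.0 y = -28063.32
Solving the 2×2 system: x ≈ -58.1, y ≈ -115.3 km.
Check against A (with the unrounded x, y): √((x − 64.3)²+(y + 182.7)²) = 139.73 ≈ 139.73 km. ✓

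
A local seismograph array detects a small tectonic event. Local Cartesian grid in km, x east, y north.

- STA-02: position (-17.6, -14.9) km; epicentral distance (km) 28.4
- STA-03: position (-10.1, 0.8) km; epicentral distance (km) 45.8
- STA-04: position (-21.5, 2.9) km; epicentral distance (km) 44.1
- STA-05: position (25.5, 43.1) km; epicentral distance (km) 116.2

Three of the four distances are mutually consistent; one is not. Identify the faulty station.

STA-05

Solve using three stations at a time. Using STA-02, STA-03, STA-04 (subtract circle equations pairwise → linear system) gives (x, y) ≈ (-30.3, -40.3).
Distances from that point to each station vs reported:
  STA-02: calculated 28.4 vs reported 28.4 → residual 0.0 km
  STA-03: calculated 45.8 vs reported 45.8 → residual 0.0 km
  STA-04: calculated 44.1 vs reported 44.1 → residual 0.0 km
  STA-05: calculated 100.3 vs reported 116.2 → residual 15.9 km
STA-02, STA-03, STA-04 are mutually consistent (residuals ≈ 0); STA-05 is off by 15.9 km.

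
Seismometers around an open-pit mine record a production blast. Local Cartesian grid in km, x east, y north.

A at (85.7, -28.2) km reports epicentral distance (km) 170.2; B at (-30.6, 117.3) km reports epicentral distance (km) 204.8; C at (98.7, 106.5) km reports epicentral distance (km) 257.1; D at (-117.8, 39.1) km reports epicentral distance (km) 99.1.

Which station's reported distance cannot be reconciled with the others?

D

Solve using three stations at a time. Using A, B, C (subtract circle equations pairwise → linear system) gives (x, y) ≈ (-75.6, -82.5).
Distances from that point to each station vs reported:
  A: calculated 170.2 vs reported 170.2 → residual 0.0 km
  B: calculated 204.8 vs reported 204.8 → residual 0.0 km
  C: calculated 257.1 vs reported 257.1 → residual 0.0 km
  D: calculated 128.7 vs reported 99.1 → residual 29.6 km
A, B, C are mutually consistent (residuals ≈ 0); D is off by 29.6 km.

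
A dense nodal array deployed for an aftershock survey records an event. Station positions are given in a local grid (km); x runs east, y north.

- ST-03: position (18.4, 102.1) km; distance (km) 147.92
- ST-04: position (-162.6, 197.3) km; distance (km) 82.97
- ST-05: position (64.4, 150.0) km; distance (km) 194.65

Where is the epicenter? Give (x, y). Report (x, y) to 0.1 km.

Circle about each station: (x − 18.4)² + (y − 102.1)² = 147.92²; (x + 162.6)² + (y − 197.3)² = 82.97²; (x − 64.4)² + (y − 150.0)² = 194.65².
Subtracting the ST-03 equation from the ST-04 and ST-05 equations removes the quadratic terms:
-362.0 x + 190.4 y = 69599.39
92.0 x + 95.8 y = -123.91
Solving the 2×2 system: x ≈ -128.2, y ≈ 121.8 km.
Check against ST-03 (with the unrounded x, y): √((x − 18.4)²+(y − 102.1)²) = 147.91 ≈ 147.92 km. ✓

x ≈ -128.2 km, y ≈ 121.8 km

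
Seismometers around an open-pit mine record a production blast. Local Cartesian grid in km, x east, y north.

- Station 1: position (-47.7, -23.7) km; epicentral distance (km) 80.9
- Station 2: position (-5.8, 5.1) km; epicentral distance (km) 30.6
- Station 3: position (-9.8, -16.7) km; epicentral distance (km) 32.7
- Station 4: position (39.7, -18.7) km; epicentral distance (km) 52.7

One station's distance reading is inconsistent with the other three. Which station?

Solve using three stations at a time. Using Station 1, Station 2, Station 4 (subtract circle equations pairwise → linear system) gives (x, y) ≈ (14.8, 27.7).
Distances from that point to each station vs reported:
  Station 1: calculated 80.9 vs reported 80.9 → residual 0.0 km
  Station 2: calculated 30.5 vs reported 30.6 → residual 0.1 km
  Station 3: calculated 50.7 vs reported 32.7 → residual 18.0 km
  Station 4: calculated 52.7 vs reported 52.7 → residual 0.0 km
Station 1, Station 2, Station 4 are mutually consistent (residuals ≈ 0); Station 3 is off by 18.0 km.

Station 3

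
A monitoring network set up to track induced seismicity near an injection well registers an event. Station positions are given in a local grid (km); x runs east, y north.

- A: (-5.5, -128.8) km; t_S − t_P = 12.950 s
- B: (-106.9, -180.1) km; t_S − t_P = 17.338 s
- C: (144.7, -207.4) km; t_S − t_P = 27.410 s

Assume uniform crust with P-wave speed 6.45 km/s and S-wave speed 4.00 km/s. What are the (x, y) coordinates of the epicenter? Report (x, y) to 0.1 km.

x ≈ -59.8 km, y ≈ -3.7 km

Distance from S−P lag: d = Δt · v_P v_S / (v_P − v_S) = Δt · (6.45·4.00)/(6.45−4.00) ≈ 10.5306·Δt.
So d_A = 136.37, d_B = 182.58, d_C = 288.64 km.
Circle about each station: (x + 5.5)² + (y + 128.8)² = 136.37²; (x + 106.9)² + (y + 180.1)² = 182.58²; (x − 144.7)² + (y + 207.4)² = 288.64².
Subtracting the A equation from the B and C equations removes the quadratic terms:
-202.8 x − 102.6 y = 12505.25
300.4 x − 157.2 y = -17383.11
Solving the 2×2 system: x ≈ -59.8, y ≈ -3.7 km.
Check against A (with the unrounded x, y): √((x + 5.5)²+(y + 128.8)²) = 136.39 ≈ 136.37 km. ✓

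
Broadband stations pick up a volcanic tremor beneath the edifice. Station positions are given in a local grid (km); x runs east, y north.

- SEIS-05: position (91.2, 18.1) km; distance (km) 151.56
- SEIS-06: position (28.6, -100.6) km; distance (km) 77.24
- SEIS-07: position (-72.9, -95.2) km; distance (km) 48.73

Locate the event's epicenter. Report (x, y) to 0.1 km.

x ≈ -37.9 km, y ≈ -61.3 km

Circle about each station: (x − 91.2)² + (y − 18.1)² = 151.56²; (x − 28.6)² + (y + 100.6)² = 77.24²; (x + 72.9)² + (y + 95.2)² = 48.73².
Subtracting the SEIS-05 equation from the SEIS-06 and SEIS-07 equations removes the quadratic terms:
-125.2 x − 237.4 y = 19297.69
-328.2 x − 226.6 y = 26328.22
Solving the 2×2 system: x ≈ -37.9, y ≈ -61.3 km.
Check against SEIS-05 (with the unrounded x, y): √((x − 91.2)²+(y − 18.1)²) = 151.56 ≈ 151.56 km. ✓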